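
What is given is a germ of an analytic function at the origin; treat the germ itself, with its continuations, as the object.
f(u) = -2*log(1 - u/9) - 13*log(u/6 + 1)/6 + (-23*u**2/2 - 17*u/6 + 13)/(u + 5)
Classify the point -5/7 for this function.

Denominator factors: u + 5 = 30/7 at u = -5/7 — none vanishes.
Branch term log(1 - u/(9)): argument at -5/7 is 68/63, nonzero, so -5/7 is not its branch point (a point on a principal cut is still regular for the continued germ).
Branch term log(1 - u/(-6)): argument at -5/7 is 37/42, nonzero, so -5/7 is not its branch point (a point on a principal cut is still regular for the continued germ).
So the germ continues analytically to -5/7.

The point is a regular point.


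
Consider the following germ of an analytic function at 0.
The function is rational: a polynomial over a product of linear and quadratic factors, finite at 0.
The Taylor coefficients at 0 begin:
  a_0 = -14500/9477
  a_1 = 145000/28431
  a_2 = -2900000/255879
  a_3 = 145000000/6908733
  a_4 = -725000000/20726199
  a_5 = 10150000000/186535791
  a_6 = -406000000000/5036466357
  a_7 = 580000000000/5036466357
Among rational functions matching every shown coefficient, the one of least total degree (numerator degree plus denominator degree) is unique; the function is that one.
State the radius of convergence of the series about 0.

No rational of total degree below 3 reproduces all 8 coefficients; solving the [0/3] Pade equations on them gives f(ξ) = -29/(26*(ξ + 9/10)**3), whose expansion matches every shown term.
Denominator factor (ξ + 9/10)^3: pole of order 3 at -9/10, modulus 9/10.
The radius of convergence is the smallest modulus among the singular points: 9/10.

The radius of convergence is 9/10.


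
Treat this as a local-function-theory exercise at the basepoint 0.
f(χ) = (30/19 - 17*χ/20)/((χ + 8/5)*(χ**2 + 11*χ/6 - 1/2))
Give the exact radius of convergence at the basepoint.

The radius of convergence is -11/12 + (1/12)*sqrt(193).

Denominator factor (χ**2 + 11*χ/6 - 1/2): discriminant 193/36, real irrational roots -11/12 + (1/12)*sqrt(193) and -11/12 - (1/12)*sqrt(193); poles of order 1, moduli -11/12 + (1/12)*sqrt(193) and 11/12 + (1/12)*sqrt(193).
Denominator factor (χ + 8/5): pole of order 1 at -8/5, modulus 8/5.
The radius of convergence is the smallest modulus among the singular points: -11/12 + (1/12)*sqrt(193).


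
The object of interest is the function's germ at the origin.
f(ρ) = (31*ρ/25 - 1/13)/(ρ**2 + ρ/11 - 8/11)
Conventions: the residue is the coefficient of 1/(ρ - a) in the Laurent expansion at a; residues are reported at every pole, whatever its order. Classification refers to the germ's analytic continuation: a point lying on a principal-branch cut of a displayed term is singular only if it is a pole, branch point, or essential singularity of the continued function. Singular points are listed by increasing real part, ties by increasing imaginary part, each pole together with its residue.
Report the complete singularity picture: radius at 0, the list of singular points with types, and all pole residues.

Denominator factor (ρ**2 + ρ/11 - 8/11): discriminant 353/121, real irrational roots -1/22 + (1/22)*sqrt(353) and -1/22 - (1/22)*sqrt(353); poles of order 1, moduli -1/22 + (1/22)*sqrt(353) and 1/22 + (1/22)*sqrt(353).
The radius of convergence is the smallest modulus among the singular points: -1/22 + (1/22)*sqrt(353).
The factor ρ**2 + ρ/11 - 8/11 splits as (ρ - a)(ρ - a') with a = -1/22 - (1/22)*sqrt(353), a' = -1/22 + (1/22)*sqrt(353). At the order-1 pole a set g(ρ) = (ρ - a)*f(ρ) = [31*ρ/25 - 1/13] / (ρ - a').
Simple pole: residue = g(a) at a = -1/22 - (1/22)*sqrt(353), which is 31/50 + (953/229450)*sqrt(353).
The factor ρ**2 + ρ/11 - 8/11 splits as (ρ - a)(ρ - a') with a = -1/22 + (1/22)*sqrt(353), a' = -1/22 - (1/22)*sqrt(353). At the order-1 pole a set g(ρ) = (ρ - a)*f(ρ) = [31*ρ/25 - 1/13] / (ρ - a').
Simple pole: residue = g(a) at a = -1/22 + (1/22)*sqrt(353), which is 31/50 - (953/229450)*sqrt(353).
List the singular points by increasing real part (a conjugate pair: the negative imaginary part first).

Radius of convergence at 0: -1/22 + (1/22)*sqrt(353).
At -1/22 - (1/22)*sqrt(353): a pole of order 1; residue 31/50 + (953/229450)*sqrt(353).
At -1/22 + (1/22)*sqrt(353): a pole of order 1; residue 31/50 - (953/229450)*sqrt(353).


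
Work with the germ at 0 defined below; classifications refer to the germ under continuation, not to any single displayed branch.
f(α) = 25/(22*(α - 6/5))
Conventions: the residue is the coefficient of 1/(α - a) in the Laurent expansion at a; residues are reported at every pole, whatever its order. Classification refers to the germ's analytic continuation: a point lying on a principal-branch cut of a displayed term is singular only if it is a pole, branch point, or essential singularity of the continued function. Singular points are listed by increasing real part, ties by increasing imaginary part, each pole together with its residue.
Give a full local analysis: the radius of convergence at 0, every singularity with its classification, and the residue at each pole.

Radius of convergence at 0: 6/5.
At 6/5: a pole of order 1; residue 25/22.

Denominator factor (α - 6/5): pole of order 1 at 6/5, modulus 6/5.
The radius of convergence is the smallest modulus among the singular points: 6/5.
At the order-1 pole 6/5 set g(α) = (α - (6/5))*f(α) = 25/22.
Simple pole: residue = g(a) at a = 6/5, which is 25/22.


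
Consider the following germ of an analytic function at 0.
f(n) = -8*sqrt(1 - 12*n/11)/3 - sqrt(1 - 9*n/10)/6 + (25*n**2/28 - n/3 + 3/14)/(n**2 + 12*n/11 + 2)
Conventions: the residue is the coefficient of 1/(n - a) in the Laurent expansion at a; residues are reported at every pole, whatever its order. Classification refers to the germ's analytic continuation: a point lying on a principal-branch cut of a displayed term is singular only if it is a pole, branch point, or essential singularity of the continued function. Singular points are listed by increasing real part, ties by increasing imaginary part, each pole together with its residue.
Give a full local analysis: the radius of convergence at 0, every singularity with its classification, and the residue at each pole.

Denominator factor (n**2 + 12*n/11 + 2): discriminant -824/121, complex-conjugate roots (-6/11) + ((1/11)*sqrt(206))*i and (-6/11) - ((1/11)*sqrt(206))*i; poles of order 1, moduli sqrt(2) and sqrt(2).
Branch term (-1/6)*sqrt(1 - n/(10/9)): its argument vanishes at n = 10/9, a square-root branch point, modulus 10/9.
Branch term (-8/3)*sqrt(1 - n/(11/12)): its argument vanishes at n = 11/12, a square-root branch point, modulus 11/12.
The radius of convergence is the smallest modulus among the singular points: 11/12.
The branch terms are analytic at (-6/11) - ((1/11)*sqrt(206))*i and contribute nothing to the residue; only the rational part matters.
The factor n**2 + 12*n/11 + 2 splits as (n - a)(n - a') with a = (-6/11) - ((1/11)*sqrt(206))*i, a' = (-6/11) + ((1/11)*sqrt(206))*i. At the order-1 pole a set g(n) = (n - a)*(rational part) = [25*n**2/28 - n/3 + 3/14] / (n - a').
Simple pole: residue = g(a) at a = (-6/11) - ((1/11)*sqrt(206))*i, which is (-151/231) - ((727/31724)*sqrt(206))*i.
The branch terms are analytic at (-6/11) + ((1/11)*sqrt(206))*i and contribute nothing to the residue; only the rational part matters.
The factor n**2 + 12*n/11 + 2 splits as (n - a)(n - a') with a = (-6/11) + ((1/11)*sqrt(206))*i, a' = (-6/11) - ((1/11)*sqrt(206))*i. At the order-1 pole a set g(n) = (n - a)*(rational part) = [25*n**2/28 - n/3 + 3/14] / (n - a').
Simple pole: residue = g(a) at a = (-6/11) + ((1/11)*sqrt(206))*i, which is (-151/231) + ((727/31724)*sqrt(206))*i.
List the singular points by increasing real part (a conjugate pair: the negative imaginary part first).

Radius of convergence at 0: 11/12.
At (-6/11) - ((1/11)*sqrt(206))*i: a pole of order 1; residue (-151/231) - ((727/31724)*sqrt(206))*i.
At (-6/11) + ((1/11)*sqrt(206))*i: a pole of order 1; residue (-151/231) + ((727/31724)*sqrt(206))*i.
At 11/12: an algebraic (square-root) branch point.
At 10/9: an algebraic (square-root) branch point.


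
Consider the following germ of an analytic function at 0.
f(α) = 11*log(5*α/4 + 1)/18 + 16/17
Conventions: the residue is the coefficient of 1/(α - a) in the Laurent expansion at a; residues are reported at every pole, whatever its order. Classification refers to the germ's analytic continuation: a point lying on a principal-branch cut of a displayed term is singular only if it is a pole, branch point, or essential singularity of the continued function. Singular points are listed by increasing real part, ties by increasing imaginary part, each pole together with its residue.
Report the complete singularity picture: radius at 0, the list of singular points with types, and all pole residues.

Branch term (11/18)*log(1 - α/(-4/5)): its argument vanishes at α = -4/5, a logarithmic branch point, modulus 4/5.
The radius of convergence is the smallest modulus among the singular points: 4/5.

Radius of convergence at 0: 4/5.
At -4/5: a logarithmic branch point.


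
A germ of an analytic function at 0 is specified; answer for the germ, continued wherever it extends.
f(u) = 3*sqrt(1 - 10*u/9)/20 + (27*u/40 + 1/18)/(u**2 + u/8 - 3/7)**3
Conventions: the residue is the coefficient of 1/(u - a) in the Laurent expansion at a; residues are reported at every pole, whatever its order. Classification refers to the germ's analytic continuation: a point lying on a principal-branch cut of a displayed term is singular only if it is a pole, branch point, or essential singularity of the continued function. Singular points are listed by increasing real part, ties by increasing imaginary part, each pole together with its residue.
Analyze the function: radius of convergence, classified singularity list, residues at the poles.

Denominator factor (u**2 + u/8 - 3/7)^3: discriminant 775/448, real irrational roots -1/16 + (5/112)*sqrt(217) and -1/16 - (5/112)*sqrt(217); poles of order 3, moduli -1/16 + (5/112)*sqrt(217) and 1/16 + (5/112)*sqrt(217).
Branch term (3/20)*sqrt(1 - u/(9/10)): its argument vanishes at u = 9/10, a square-root branch point, modulus 9/10.
The radius of convergence is the smallest modulus among the singular points: -1/16 + (5/112)*sqrt(217).
The branch term is analytic at -1/16 - (5/112)*sqrt(217) and contributes nothing to the residue; only the rational part matters.
The factor u**2 + u/8 - 3/7 splits as (u - a)(u - a') with a = -1/16 - (5/112)*sqrt(217), a' = -1/16 + (5/112)*sqrt(217). At the order-3 pole a set g(u) = (u - a)^3*(rational part) = [27*u/40 + 1/18] / (u - a')^3.
Order-3 pole: residue = g''(a)/2; g''(-1/16 - (5/112)*sqrt(217)) = -(3863552/1396453125)*sqrt(217), so the residue is -(1931776/1396453125)*sqrt(217).
The branch term is analytic at -1/16 + (5/112)*sqrt(217) and contributes nothing to the residue; only the rational part matters.
The factor u**2 + u/8 - 3/7 splits as (u - a)(u - a') with a = -1/16 + (5/112)*sqrt(217), a' = -1/16 - (5/112)*sqrt(217). At the order-3 pole a set g(u) = (u - a)^3*(rational part) = [27*u/40 + 1/18] / (u - a')^3.
Order-3 pole: residue = g''(a)/2; g''(-1/16 + (5/112)*sqrt(217)) = (3863552/1396453125)*sqrt(217), so the residue is (1931776/1396453125)*sqrt(217).
List the singular points by increasing real part (a conjugate pair: the negative imaginary part first).

Radius of convergence at 0: -1/16 + (5/112)*sqrt(217).
At -1/16 - (5/112)*sqrt(217): a pole of order 3; residue -(1931776/1396453125)*sqrt(217).
At -1/16 + (5/112)*sqrt(217): a pole of order 3; residue (1931776/1396453125)*sqrt(217).
At 9/10: an algebraic (square-root) branch point.


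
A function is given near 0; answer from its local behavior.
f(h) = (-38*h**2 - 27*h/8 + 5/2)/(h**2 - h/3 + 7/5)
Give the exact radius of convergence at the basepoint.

The radius of convergence is (1/5)*sqrt(35).

Denominator factor (h**2 - h/3 + 7/5): discriminant -247/45, complex-conjugate roots (1/6) + ((1/30)*sqrt(1235))*i and (1/6) - ((1/30)*sqrt(1235))*i; poles of order 1, moduli (1/5)*sqrt(35) and (1/5)*sqrt(35).
The radius of convergence is the smallest modulus among the singular points: (1/5)*sqrt(35).


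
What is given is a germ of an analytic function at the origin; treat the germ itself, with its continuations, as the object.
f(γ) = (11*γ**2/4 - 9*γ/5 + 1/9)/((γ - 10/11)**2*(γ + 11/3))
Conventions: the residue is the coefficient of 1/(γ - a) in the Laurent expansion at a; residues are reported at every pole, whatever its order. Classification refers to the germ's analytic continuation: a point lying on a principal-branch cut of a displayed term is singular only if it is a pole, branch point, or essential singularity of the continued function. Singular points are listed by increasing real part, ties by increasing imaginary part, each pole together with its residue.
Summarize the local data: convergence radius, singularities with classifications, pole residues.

Radius of convergence at 0: 10/11.
At -11/3: a pole of order 1; residue 951423/456020.
At 10/11: a pole of order 2; residue 75658/114005.

Denominator factor (γ + 11/3): pole of order 1 at -11/3, modulus 11/3.
Denominator factor (γ - 10/11)^2: pole of order 2 at 10/11, modulus 10/11.
The radius of convergence is the smallest modulus among the singular points: 10/11.
At the order-1 pole -11/3 set g(γ) = (γ - (-11/3))*f(γ) = (11*γ**2/4 - 9*γ/5 + 1/9)/(γ - 10/11)**2.
Simple pole: residue = g(a) at a = -11/3, which is 951423/456020.
At the order-2 pole 10/11 set g(γ) = (γ - (10/11))^2*f(γ) = (11*γ**2/4 - 9*γ/5 + 1/9)/(γ + 11/3).
Order-2 pole: residue = g'(a); g'(10/11) = 75658/114005, so the residue is 75658/114005.
List the singular points by increasing real part (a conjugate pair: the negative imaginary part first).


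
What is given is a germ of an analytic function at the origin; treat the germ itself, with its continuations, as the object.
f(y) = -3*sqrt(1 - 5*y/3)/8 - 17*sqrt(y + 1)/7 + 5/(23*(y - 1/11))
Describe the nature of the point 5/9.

Denominator factors: y - 1/11 = 46/99 at y = 5/9 — none vanishes.
Branch term sqrt(1 - y/(3/5)): argument at 5/9 is 2/27, nonzero, so 5/9 is not its branch point (a point on a principal cut is still regular for the continued germ).
Branch term sqrt(1 - y/(-1)): argument at 5/9 is 14/9, nonzero, so 5/9 is not its branch point (a point on a principal cut is still regular for the continued germ).
So the germ continues analytically to 5/9.

The point is a regular point.


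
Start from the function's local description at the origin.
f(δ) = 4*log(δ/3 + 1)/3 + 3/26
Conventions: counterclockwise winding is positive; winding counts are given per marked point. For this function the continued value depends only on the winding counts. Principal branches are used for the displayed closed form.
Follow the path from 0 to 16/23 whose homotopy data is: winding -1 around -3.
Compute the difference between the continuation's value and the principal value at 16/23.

Continued minus principal equals -(8/3)*pi*i.

The rational part is single-valued and drops out of the difference; each branch term changes only by its own monodromy.
(4/3)*log(1 - δ/(-3)): each positive loop around -3 adds 2*pi*i to the log, so winding -1 contributes (4/3)*(-1)*2*pi*i = -(8/3)*pi*i.
Summing the contributions at δ = 16/23 gives -(8/3)*pi*i.


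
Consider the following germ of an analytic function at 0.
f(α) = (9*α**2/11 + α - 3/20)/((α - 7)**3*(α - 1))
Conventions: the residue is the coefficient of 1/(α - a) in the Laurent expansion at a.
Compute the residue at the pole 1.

The residue is -367/47520.

At the order-1 pole 1 set g(α) = (α - (1))*f(α) = (9*α**2/11 + α - 3/20)/(α - 7)**3.
Simple pole: residue = g(a) at a = 1, which is -367/47520.


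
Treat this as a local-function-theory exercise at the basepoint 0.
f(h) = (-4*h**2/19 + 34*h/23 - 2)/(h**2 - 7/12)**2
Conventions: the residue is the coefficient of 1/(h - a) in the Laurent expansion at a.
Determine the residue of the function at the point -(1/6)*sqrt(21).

The residue is -(214/931)*sqrt(21).

The factor h**2 - 7/12 splits as (h - a)(h - a') with a = -(1/6)*sqrt(21), a' = (1/6)*sqrt(21). At the order-2 pole a set g(h) = (h - a)^2*f(h) = [-4*h**2/19 + 34*h/23 - 2] / (h - a')^2.
Order-2 pole: residue = g'(a); g'(-(1/6)*sqrt(21)) = -(214/931)*sqrt(21), so the residue is -(214/931)*sqrt(21).


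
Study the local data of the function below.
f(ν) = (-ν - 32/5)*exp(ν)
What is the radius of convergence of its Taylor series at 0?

The radius of convergence is infinite.

The factor exp(ν) is entire and contributes no finite singular point.
The polynomial part has no poles.
No finite singular points: the Taylor series at 0 converges everywhere.


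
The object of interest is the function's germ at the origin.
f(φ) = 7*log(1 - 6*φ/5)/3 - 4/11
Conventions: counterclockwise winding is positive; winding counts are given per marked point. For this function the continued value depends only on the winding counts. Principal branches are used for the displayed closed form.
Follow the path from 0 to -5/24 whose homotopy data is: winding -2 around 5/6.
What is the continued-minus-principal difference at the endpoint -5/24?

The rational part is single-valued and drops out of the difference; each branch term changes only by its own monodromy.
(7/3)*log(1 - φ/(5/6)): each positive loop around 5/6 adds 2*pi*i to the log, so winding -2 contributes (7/3)*(-2)*2*pi*i = -(28/3)*pi*i.
Summing the contributions at φ = -5/24 gives -(28/3)*pi*i.

Continued minus principal equals -(28/3)*pi*i.


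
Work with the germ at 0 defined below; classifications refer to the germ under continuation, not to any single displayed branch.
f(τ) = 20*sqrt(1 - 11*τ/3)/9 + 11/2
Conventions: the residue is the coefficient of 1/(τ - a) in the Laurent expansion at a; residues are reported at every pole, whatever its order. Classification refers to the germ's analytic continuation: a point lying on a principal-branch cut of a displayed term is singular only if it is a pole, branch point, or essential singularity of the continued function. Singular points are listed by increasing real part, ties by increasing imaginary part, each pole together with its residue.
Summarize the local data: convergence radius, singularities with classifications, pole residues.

Radius of convergence at 0: 3/11.
At 3/11: an algebraic (square-root) branch point.

Branch term (20/9)*sqrt(1 - τ/(3/11)): its argument vanishes at τ = 3/11, a square-root branch point, modulus 3/11.
The radius of convergence is the smallest modulus among the singular points: 3/11.


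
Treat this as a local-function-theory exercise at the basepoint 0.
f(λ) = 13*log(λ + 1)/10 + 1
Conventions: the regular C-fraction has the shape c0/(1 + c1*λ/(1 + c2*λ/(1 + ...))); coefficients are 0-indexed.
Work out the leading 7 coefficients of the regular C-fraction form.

Taylor coefficients (expand at 0): a_0 = 1, a_1 = 13/10, a_2 = -13/20, a_3 = 13/30, a_4 = -13/40, a_5 = 13/50, a_6 = -13/60.
c0 = a_0 = 1. Peel one level at a time: if S = 1 + c*λ/S' with S'(0) = 1, then c is the λ-coefficient of S and S' = c*λ/(S - 1).
S_1 = c0/f = 1 + (-13/10)*λ + (117/50)*λ^2 + ...; c1 = -13/10.
S_2 = c1*λ/(S_1 - 1) = 1 + (9/5)*λ + (-1/12)*λ^2 + ...; c2 = 9/5.
S_3 = c2*λ/(S_2 - 1) = 1 + (5/108)*λ + (-245/11664)*λ^2 + ...; c3 = 5/108.
S_4 = c3*λ/(S_3 - 1) = 1 + (49/108)*λ + (-1/15)*λ^2 + ...; c4 = 49/108.
S_5 = c4*λ/(S_4 - 1) = 1 + (36/245)*λ + (-3114/60025)*λ^2 + ...; c5 = 36/245.
S_6 = c5*λ/(S_5 - 1) = 1 + (173/490)*λ + ...; c6 = 173/490.

The regular C-fraction coefficients are [1, -13/10, 9/5, 5/108, 49/108, 36/245, 173/490].


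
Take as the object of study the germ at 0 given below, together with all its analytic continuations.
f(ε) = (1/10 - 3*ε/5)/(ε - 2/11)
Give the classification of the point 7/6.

The point is a regular point.

Denominator factors: ε - 2/11 = 65/66 at ε = 7/6 — none vanishes.
So the germ continues analytically to 7/6.


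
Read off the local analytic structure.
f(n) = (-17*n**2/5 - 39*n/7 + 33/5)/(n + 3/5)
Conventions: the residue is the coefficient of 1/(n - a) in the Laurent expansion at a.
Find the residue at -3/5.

At the order-1 pole -3/5 set g(n) = (n - (-3/5))*f(n) = -17*n**2/5 - 39*n/7 + 33/5.
Simple pole: residue = g(a) at a = -3/5, which is 7629/875.

The residue is 7629/875.


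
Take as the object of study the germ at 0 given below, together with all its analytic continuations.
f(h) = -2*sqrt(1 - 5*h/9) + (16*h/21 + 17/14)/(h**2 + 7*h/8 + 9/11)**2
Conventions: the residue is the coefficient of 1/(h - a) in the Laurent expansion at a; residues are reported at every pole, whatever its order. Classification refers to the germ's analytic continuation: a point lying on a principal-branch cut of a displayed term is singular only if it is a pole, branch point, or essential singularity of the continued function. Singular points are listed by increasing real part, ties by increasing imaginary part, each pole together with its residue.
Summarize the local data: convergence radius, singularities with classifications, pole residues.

Denominator factor (h**2 + 7*h/8 + 9/11)^2: discriminant -1765/704, complex-conjugate roots (-7/16) + ((1/176)*sqrt(19415))*i and (-7/16) - ((1/176)*sqrt(19415))*i; poles of order 2, moduli (3/11)*sqrt(11) and (3/11)*sqrt(11).
Branch term (-2)*sqrt(1 - h/(9/5)): its argument vanishes at h = 9/5, a square-root branch point, modulus 9/5.
The radius of convergence is the smallest modulus among the singular points: (3/11)*sqrt(11).
The branch term is analytic at (-7/16) - ((1/176)*sqrt(19415))*i and contributes nothing to the residue; only the rational part matters.
The factor h**2 + 7*h/8 + 9/11 splits as (h - a)(h - a') with a = (-7/16) - ((1/176)*sqrt(19415))*i, a' = (-7/16) + ((1/176)*sqrt(19415))*i. At the order-2 pole a set g(h) = (h - a)^2*(rational part) = [16*h/21 + 17/14] / (h - a')^2.
Order-2 pole: residue = g'(a); g'((-7/16) - ((1/176)*sqrt(19415))*i) = ((208384/65419725)*sqrt(19415))*i, so the residue is ((208384/65419725)*sqrt(19415))*i.
The branch term is analytic at (-7/16) + ((1/176)*sqrt(19415))*i and contributes nothing to the residue; only the rational part matters.
The factor h**2 + 7*h/8 + 9/11 splits as (h - a)(h - a') with a = (-7/16) + ((1/176)*sqrt(19415))*i, a' = (-7/16) - ((1/176)*sqrt(19415))*i. At the order-2 pole a set g(h) = (h - a)^2*(rational part) = [16*h/21 + 17/14] / (h - a')^2.
Order-2 pole: residue = g'(a); g'((-7/16) + ((1/176)*sqrt(19415))*i) = -((208384/65419725)*sqrt(19415))*i, so the residue is -((208384/65419725)*sqrt(19415))*i.
List the singular points by increasing real part (a conjugate pair: the negative imaginary part first).

Radius of convergence at 0: (3/11)*sqrt(11).
At (-7/16) - ((1/176)*sqrt(19415))*i: a pole of order 2; residue ((208384/65419725)*sqrt(19415))*i.
At (-7/16) + ((1/176)*sqrt(19415))*i: a pole of order 2; residue -((208384/65419725)*sqrt(19415))*i.
At 9/5: an algebraic (square-root) branch point.


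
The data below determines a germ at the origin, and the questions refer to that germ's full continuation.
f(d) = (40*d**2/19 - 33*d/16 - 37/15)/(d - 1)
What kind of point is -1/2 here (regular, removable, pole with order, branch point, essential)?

Denominator factors: d - 1 = -3/2 at d = -1/2 — none vanishes.
So the germ continues analytically to -1/2.

The point is a regular point.


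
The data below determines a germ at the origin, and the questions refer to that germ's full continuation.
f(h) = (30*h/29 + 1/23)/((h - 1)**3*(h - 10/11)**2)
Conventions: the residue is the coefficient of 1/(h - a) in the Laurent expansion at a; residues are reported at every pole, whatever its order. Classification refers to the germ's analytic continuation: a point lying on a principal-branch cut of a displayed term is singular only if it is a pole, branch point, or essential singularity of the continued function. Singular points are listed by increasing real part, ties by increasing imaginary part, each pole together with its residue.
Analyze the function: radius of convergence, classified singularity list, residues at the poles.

Radius of convergence at 0: 10/11.
At 10/11: a pole of order 2; residue -29743857/667.
At 1: a pole of order 3; residue 29743857/667.

Denominator factor (h - 10/11)^2: pole of order 2 at 10/11, modulus 10/11.
Denominator factor (h - 1)^3: pole of order 3 at 1, modulus 1.
The radius of convergence is the smallest modulus among the singular points: 10/11.
At the order-2 pole 10/11 set g(h) = (h - (10/11))^2*f(h) = (30*h/29 + 1/23)/(h - 1)**3.
Order-2 pole: residue = g'(a); g'(10/11) = -29743857/667, so the residue is -29743857/667.
At the order-3 pole 1 set g(h) = (h - (1))^3*f(h) = (30*h/29 + 1/23)/(h - 10/11)**2.
Order-3 pole: residue = g''(a)/2; g''(1) = 59487714/667, so the residue is 29743857/667.
List the singular points by increasing real part (a conjugate pair: the negative imaginary part first).


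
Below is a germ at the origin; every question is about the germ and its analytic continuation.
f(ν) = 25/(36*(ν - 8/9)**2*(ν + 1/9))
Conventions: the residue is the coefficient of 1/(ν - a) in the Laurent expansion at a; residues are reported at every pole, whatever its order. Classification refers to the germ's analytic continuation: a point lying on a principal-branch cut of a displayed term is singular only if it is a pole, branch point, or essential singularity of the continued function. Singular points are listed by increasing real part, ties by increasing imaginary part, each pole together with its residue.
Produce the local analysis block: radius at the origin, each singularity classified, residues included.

Radius of convergence at 0: 1/9.
At -1/9: a pole of order 1; residue 25/36.
At 8/9: a pole of order 2; residue -25/36.

Denominator factor (ν - 8/9)^2: pole of order 2 at 8/9, modulus 8/9.
Denominator factor (ν + 1/9): pole of order 1 at -1/9, modulus 1/9.
The radius of convergence is the smallest modulus among the singular points: 1/9.
At the order-1 pole -1/9 set g(ν) = (ν - (-1/9))*f(ν) = 25/(36*(ν - 8/9)**2).
Simple pole: residue = g(a) at a = -1/9, which is 25/36.
At the order-2 pole 8/9 set g(ν) = (ν - (8/9))^2*f(ν) = 25/(36*(ν + 1/9)).
Order-2 pole: residue = g'(a); g'(8/9) = -25/36, so the residue is -25/36.
List the singular points by increasing real part (a conjugate pair: the negative imaginary part first).


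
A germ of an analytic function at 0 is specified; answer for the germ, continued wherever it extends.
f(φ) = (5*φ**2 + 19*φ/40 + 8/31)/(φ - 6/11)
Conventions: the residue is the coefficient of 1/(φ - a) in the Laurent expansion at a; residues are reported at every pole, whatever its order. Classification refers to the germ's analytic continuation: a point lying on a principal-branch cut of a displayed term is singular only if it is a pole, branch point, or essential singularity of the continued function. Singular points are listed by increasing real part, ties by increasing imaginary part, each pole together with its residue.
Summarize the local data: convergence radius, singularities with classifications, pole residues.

Denominator factor (φ - 6/11): pole of order 1 at 6/11, modulus 6/11.
The radius of convergence is the smallest modulus among the singular points: 6/11.
At the order-1 pole 6/11 set g(φ) = (φ - (6/11))*f(φ) = 5*φ**2 + 19*φ/40 + 8/31.
Simple pole: residue = g(a) at a = 6/11, which is 150397/75020.

Radius of convergence at 0: 6/11.
At 6/11: a pole of order 1; residue 150397/75020.


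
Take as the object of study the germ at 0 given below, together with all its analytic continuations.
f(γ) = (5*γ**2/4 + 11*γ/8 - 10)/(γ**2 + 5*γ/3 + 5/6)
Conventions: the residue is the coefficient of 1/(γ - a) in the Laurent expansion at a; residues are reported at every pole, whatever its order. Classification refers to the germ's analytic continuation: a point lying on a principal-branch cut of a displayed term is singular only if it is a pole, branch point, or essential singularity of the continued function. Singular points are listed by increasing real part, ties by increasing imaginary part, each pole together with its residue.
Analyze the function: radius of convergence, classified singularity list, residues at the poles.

Radius of convergence at 0: (1/6)*sqrt(30).
At (-5/6) - ((1/6)*sqrt(5))*i: a pole of order 1; residue (-17/48) - ((301/48)*sqrt(5))*i.
At (-5/6) + ((1/6)*sqrt(5))*i: a pole of order 1; residue (-17/48) + ((301/48)*sqrt(5))*i.

Denominator factor (γ**2 + 5*γ/3 + 5/6): discriminant -5/9, complex-conjugate roots (-5/6) + ((1/6)*sqrt(5))*i and (-5/6) - ((1/6)*sqrt(5))*i; poles of order 1, moduli (1/6)*sqrt(30) and (1/6)*sqrt(30).
The radius of convergence is the smallest modulus among the singular points: (1/6)*sqrt(30).
The factor γ**2 + 5*γ/3 + 5/6 splits as (γ - a)(γ - a') with a = (-5/6) - ((1/6)*sqrt(5))*i, a' = (-5/6) + ((1/6)*sqrt(5))*i. At the order-1 pole a set g(γ) = (γ - a)*f(γ) = [5*γ**2/4 + 11*γ/8 - 10] / (γ - a').
Simple pole: residue = g(a) at a = (-5/6) - ((1/6)*sqrt(5))*i, which is (-17/48) - ((301/48)*sqrt(5))*i.
The factor γ**2 + 5*γ/3 + 5/6 splits as (γ - a)(γ - a') with a = (-5/6) + ((1/6)*sqrt(5))*i, a' = (-5/6) - ((1/6)*sqrt(5))*i. At the order-1 pole a set g(γ) = (γ - a)*f(γ) = [5*γ**2/4 + 11*γ/8 - 10] / (γ - a').
Simple pole: residue = g(a) at a = (-5/6) + ((1/6)*sqrt(5))*i, which is (-17/48) + ((301/48)*sqrt(5))*i.
List the singular points by increasing real part (a conjugate pair: the negative imaginary part first).


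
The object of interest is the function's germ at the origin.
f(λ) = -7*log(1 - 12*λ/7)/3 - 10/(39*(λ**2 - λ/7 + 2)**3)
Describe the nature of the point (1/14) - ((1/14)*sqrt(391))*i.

The denominator factor λ**2 - λ/7 + 2 vanishes at (1/14) - ((1/14)*sqrt(391))*i and appears to the power 3; the numerator there equals -10/39, nonzero, and no other factor vanishes.
The branch terms are analytic at this point.
Hence a pole whose order is the multiplicity, 3.

The point is a pole of order 3.


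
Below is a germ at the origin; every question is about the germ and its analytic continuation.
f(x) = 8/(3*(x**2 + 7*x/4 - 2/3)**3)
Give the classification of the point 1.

Denominator factors: x**2 + 7*x/4 - 2/3 = 25/12 at x = 1 — none vanishes.
So the germ continues analytically to 1.

The point is a regular point.


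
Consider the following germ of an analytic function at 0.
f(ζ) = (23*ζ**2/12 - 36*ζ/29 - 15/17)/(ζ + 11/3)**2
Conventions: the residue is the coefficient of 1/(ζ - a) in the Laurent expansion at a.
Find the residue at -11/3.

At the order-2 pole -11/3 set g(ζ) = (ζ - (-11/3))^2*f(ζ) = 23*ζ**2/12 - 36*ζ/29 - 15/17.
Order-2 pole: residue = g'(a); g'(-11/3) = -7985/522, so the residue is -7985/522.

The residue is -7985/522.


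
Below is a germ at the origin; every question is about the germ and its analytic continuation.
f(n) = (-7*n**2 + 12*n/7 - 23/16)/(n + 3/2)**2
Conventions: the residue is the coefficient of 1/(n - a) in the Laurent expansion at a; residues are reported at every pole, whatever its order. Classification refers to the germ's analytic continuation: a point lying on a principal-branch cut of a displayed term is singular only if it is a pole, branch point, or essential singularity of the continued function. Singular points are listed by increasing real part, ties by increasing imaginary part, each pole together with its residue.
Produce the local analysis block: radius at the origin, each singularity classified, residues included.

Denominator factor (n + 3/2)^2: pole of order 2 at -3/2, modulus 3/2.
The radius of convergence is the smallest modulus among the singular points: 3/2.
At the order-2 pole -3/2 set g(n) = (n - (-3/2))^2*f(n) = -7*n**2 + 12*n/7 - 23/16.
Order-2 pole: residue = g'(a); g'(-3/2) = 159/7, so the residue is 159/7.

Radius of convergence at 0: 3/2.
At -3/2: a pole of order 2; residue 159/7.


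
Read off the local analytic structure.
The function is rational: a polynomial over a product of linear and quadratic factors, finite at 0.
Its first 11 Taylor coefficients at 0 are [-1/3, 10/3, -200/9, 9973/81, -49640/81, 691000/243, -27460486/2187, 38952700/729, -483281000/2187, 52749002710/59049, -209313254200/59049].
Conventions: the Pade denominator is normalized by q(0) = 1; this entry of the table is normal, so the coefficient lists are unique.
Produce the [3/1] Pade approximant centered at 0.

Taylor coefficients needed (read off): a_0 = -1/3, a_1 = 10/3, a_2 = -200/9, a_3 = 9973/81, a_4 = -49640/81.
Write the denominator as Q(d) = 1 + q1*d. Requiring Q*f - P = O(d^5) with deg P <= 3 kills the coefficients of d^4..d^4 in Q*f:
  d^4: a_4 + q1*a_3 = 0, i.e. -49640/81 + (9973/81)*q1 = 0.
Solving this linear system: q1 = 49640/9973.
The numerator is Q*f truncated at degree 3: P0 = a_0 = -1/3; P1 = a_1 + q1*a_0 = 50090/29919; P2 = a_2 + q1*a_1 = -505400/89757; P3 = a_3 + q1*a_2 = 10108729/807813.

The Pade approximant has numerator coefficients [-1/3, 50090/29919, -505400/89757, 10108729/807813]; denominator coefficients [1, 49640/9973].


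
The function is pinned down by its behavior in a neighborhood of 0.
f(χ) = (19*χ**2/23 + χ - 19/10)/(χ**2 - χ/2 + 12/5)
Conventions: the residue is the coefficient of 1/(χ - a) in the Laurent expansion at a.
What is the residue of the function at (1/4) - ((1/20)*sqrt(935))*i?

The residue is (65/92) - ((191/5060)*sqrt(935))*i.

The factor χ**2 - χ/2 + 12/5 splits as (χ - a)(χ - a') with a = (1/4) - ((1/20)*sqrt(935))*i, a' = (1/4) + ((1/20)*sqrt(935))*i. At the order-1 pole a set g(χ) = (χ - a)*f(χ) = [19*χ**2/23 + χ - 19/10] / (χ - a').
Simple pole: residue = g(a) at a = (1/4) - ((1/20)*sqrt(935))*i, which is (65/92) - ((191/5060)*sqrt(935))*i.


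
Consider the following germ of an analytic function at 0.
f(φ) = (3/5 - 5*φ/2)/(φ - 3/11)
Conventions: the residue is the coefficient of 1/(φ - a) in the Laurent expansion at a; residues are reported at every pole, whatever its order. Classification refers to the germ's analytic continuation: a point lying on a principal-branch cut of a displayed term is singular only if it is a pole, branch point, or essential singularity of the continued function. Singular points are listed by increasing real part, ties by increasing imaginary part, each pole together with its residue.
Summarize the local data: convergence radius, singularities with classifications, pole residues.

Radius of convergence at 0: 3/11.
At 3/11: a pole of order 1; residue -9/110.

Denominator factor (φ - 3/11): pole of order 1 at 3/11, modulus 3/11.
The radius of convergence is the smallest modulus among the singular points: 3/11.
At the order-1 pole 3/11 set g(φ) = (φ - (3/11))*f(φ) = 3/5 - 5*φ/2.
Simple pole: residue = g(a) at a = 3/11, which is -9/110.


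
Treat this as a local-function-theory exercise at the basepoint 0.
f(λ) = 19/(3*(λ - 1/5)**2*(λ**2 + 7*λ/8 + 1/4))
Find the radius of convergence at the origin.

The radius of convergence is 1/5.

Denominator factor (λ - 1/5)^2: pole of order 2 at 1/5, modulus 1/5.
Denominator factor (λ**2 + 7*λ/8 + 1/4): discriminant -15/64, complex-conjugate roots (-7/16) + ((1/16)*sqrt(15))*i and (-7/16) - ((1/16)*sqrt(15))*i; poles of order 1, moduli 1/2 and 1/2.
The radius of convergence is the smallest modulus among the singular points: 1/5.


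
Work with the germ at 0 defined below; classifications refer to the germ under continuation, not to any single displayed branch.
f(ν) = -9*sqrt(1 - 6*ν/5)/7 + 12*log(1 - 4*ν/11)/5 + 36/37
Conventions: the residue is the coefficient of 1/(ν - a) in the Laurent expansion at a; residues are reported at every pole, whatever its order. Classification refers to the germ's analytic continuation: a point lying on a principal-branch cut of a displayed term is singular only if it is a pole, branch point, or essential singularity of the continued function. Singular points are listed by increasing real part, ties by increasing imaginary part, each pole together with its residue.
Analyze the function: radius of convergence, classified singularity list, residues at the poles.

Radius of convergence at 0: 5/6.
At 5/6: an algebraic (square-root) branch point.
At 11/4: a logarithmic branch point.

Branch term (-9/7)*sqrt(1 - ν/(5/6)): its argument vanishes at ν = 5/6, a square-root branch point, modulus 5/6.
Branch term (12/5)*log(1 - ν/(11/4)): its argument vanishes at ν = 11/4, a logarithmic branch point, modulus 11/4.
The radius of convergence is the smallest modulus among the singular points: 5/6.
List the singular points by increasing real part (a conjugate pair: the negative imaginary part first).


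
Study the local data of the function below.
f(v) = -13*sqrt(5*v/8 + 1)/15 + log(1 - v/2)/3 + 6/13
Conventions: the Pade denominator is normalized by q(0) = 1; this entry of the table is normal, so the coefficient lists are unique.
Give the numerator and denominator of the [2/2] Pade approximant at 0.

Taylor coefficients needed (expand at 0): a_0 = -79/195, a_1 = -7/16, a_2 = 1/1536, a_3 = -1999/73728, a_4 = -67/1572864.
Write the denominator as Q(v) = 1 + q1*v + q2*v^2. Requiring Q*f - P = O(v^5) with deg P <= 2 kills the coefficients of v^3..v^4 in Q*f:
  v^3: a_3 + q1*a_2 + q2*a_1 = 0, i.e. -1999/73728 + (1/1536)*q1 + (-7/16)*q2 = 0.
  v^4: a_4 + q1*a_3 + q2*a_2 = 0, i.e. -67/1572864 + (-1999/73728)*q1 + (1/1536)*q2 = 0.
Solving this linear system: q1 = -8219/2686560, q2 = -15984607/257909760.
The numerator is Q*f truncated at degree 2: P0 = a_0 = -79/195; P1 = a_1 + q1*a_0 = -228547849/523879200; P2 = a_2 + q1*a_1 + q2*a_0 = 1362840013/50292403200.

The Pade approximant has numerator coefficients [-79/195, -228547849/523879200, 1362840013/50292403200]; denominator coefficients [1, -8219/2686560, -15984607/257909760].


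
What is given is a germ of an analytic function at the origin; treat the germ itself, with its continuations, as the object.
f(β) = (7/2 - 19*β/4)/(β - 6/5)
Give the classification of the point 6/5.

The denominator factor β - 6/5 vanishes at 6/5 and appears to the power 1; the numerator there equals -11/5, nonzero, and no other factor vanishes.
Hence a pole whose order is the multiplicity, 1.

The point is a pole of order 1.


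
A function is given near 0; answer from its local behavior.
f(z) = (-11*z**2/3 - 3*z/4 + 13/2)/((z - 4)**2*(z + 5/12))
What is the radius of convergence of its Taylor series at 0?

Denominator factor (z + 5/12): pole of order 1 at -5/12, modulus 5/12.
Denominator factor (z - 4)^2: pole of order 2 at 4, modulus 4.
The radius of convergence is the smallest modulus among the singular points: 5/12.

The radius of convergence is 5/12.


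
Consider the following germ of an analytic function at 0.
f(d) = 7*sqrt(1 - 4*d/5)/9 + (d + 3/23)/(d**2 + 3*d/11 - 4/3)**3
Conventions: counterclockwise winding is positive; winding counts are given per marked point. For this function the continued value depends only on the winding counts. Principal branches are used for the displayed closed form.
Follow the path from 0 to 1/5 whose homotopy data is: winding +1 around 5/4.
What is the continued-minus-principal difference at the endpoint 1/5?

The rational part is single-valued and drops out of the difference; each branch term changes only by its own monodromy.
(7/9)*sqrt(1 - d/(5/4)): winding +1 is odd, the square root flips sign, contributing -2*(7/9)*sqrt(1 - (1/5)/(5/4)) = -2*(7/9)*sqrt(21/25) = -(14/45)*sqrt(21).
Summing the contributions at d = 1/5 gives -(14/45)*sqrt(21).

Continued minus principal equals -(14/45)*sqrt(21).


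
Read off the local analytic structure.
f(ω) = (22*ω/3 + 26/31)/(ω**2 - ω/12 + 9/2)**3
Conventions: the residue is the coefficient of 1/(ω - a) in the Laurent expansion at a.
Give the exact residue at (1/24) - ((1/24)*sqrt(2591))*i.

The residue is ((52959744/539217443201)*sqrt(2591))*i.

The factor ω**2 - ω/12 + 9/2 splits as (ω - a)(ω - a') with a = (1/24) - ((1/24)*sqrt(2591))*i, a' = (1/24) + ((1/24)*sqrt(2591))*i. At the order-3 pole a set g(ω) = (ω - a)^3*f(ω) = [22*ω/3 + 26/31] / (ω - a')^3.
Order-3 pole: residue = g''(a)/2; g''((1/24) - ((1/24)*sqrt(2591))*i) = ((105919488/539217443201)*sqrt(2591))*i, so the residue is ((52959744/539217443201)*sqrt(2591))*i.
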